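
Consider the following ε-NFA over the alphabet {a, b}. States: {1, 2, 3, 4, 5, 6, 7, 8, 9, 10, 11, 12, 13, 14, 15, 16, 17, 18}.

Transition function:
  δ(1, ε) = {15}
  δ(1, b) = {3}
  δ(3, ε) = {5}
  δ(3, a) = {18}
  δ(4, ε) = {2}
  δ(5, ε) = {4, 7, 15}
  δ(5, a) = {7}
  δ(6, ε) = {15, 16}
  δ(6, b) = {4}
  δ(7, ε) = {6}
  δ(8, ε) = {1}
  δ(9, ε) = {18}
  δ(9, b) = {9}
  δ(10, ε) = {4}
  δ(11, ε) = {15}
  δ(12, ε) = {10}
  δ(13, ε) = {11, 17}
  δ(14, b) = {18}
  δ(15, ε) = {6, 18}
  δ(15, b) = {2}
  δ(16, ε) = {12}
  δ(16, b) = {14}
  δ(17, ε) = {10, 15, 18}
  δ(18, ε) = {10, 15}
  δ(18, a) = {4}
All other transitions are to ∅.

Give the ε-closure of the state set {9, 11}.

Start with {9, 11}.
From 9 via ε: add 18.
From 11 via ε: add 15.
From 15 via ε: add 6.
From 18 via ε: add 10.
From 6 via ε: add 16.
From 10 via ε: add 4.
From 4 via ε: add 2.
From 16 via ε: add 12.
No new states can be added; the closed set is {2, 4, 6, 9, 10, 11, 12, 15, 16, 18}.

{2, 4, 6, 9, 10, 11, 12, 15, 16, 18}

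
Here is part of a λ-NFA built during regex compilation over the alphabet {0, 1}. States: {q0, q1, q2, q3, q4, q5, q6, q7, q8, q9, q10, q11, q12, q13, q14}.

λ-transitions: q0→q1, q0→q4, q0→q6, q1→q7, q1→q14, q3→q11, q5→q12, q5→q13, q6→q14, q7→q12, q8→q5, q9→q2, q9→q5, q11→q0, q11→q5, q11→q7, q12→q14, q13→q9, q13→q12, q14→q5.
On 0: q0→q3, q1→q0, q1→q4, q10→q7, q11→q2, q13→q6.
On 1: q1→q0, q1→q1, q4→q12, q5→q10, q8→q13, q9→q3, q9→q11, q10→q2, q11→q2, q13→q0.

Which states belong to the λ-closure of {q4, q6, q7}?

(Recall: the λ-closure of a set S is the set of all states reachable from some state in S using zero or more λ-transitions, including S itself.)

Start with {q4, q6, q7}.
From q6 via λ: add q14.
From q7 via λ: add q12.
From q14 via λ: add q5.
From q5 via λ: add q13.
From q13 via λ: add q9.
From q9 via λ: add q2.
No new states can be added; the closed set is {q2, q4, q5, q6, q7, q9, q12, q13, q14}.

{q2, q4, q5, q6, q7, q9, q12, q13, q14}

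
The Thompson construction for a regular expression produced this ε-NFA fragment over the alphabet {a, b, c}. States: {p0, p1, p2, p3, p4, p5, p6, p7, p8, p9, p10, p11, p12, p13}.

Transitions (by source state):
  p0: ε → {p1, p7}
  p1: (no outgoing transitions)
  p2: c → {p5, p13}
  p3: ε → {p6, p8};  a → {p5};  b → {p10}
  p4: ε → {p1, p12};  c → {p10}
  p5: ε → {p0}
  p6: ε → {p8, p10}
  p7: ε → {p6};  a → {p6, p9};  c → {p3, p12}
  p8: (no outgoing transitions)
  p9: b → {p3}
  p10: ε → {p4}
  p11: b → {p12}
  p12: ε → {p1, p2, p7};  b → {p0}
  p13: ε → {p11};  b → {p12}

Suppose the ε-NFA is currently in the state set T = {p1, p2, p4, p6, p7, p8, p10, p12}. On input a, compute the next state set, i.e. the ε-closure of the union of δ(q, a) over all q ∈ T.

{p1, p2, p4, p6, p7, p8, p9, p10, p12}

p7 on a → {p6, p9}.
No a-transition from p1, p2, p4, p6, p8, p10, p12.
Union after reading a: {p6, p9}.
Now take the ε-closure:
From p6 via ε: add p8, p10.
From p10 via ε: add p4.
From p4 via ε: add p1, p12.
From p12 via ε: add p2, p7.
No new states can be added; the closed set is {p1, p2, p4, p6, p7, p8, p9, p10, p12}.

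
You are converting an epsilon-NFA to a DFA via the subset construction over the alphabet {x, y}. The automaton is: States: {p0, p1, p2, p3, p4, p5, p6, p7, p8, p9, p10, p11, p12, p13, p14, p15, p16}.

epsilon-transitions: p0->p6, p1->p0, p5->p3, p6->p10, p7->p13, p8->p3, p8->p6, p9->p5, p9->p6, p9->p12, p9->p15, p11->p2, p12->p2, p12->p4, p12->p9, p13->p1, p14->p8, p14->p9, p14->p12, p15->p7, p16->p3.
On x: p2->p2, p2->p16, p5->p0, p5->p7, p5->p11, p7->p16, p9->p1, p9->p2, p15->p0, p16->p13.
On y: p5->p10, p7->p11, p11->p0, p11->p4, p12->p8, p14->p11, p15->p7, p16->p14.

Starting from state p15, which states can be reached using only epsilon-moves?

Start with {p15}.
From p15 via epsilon: add p7.
From p7 via epsilon: add p13.
From p13 via epsilon: add p1.
From p1 via epsilon: add p0.
From p0 via epsilon: add p6.
From p6 via epsilon: add p10.
No new states can be added; the closed set is {p0, p1, p6, p7, p10, p13, p15}.

{p0, p1, p6, p7, p10, p13, p15}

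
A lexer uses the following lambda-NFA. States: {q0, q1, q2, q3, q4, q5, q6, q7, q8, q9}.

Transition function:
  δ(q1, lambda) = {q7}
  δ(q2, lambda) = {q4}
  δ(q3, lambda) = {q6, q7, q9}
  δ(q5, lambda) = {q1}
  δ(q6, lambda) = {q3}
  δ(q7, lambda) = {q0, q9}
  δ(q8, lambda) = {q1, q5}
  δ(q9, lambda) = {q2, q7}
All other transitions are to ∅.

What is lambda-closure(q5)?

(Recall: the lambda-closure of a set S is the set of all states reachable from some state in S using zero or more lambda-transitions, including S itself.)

{q0, q1, q2, q4, q5, q7, q9}

Start with {q5}.
From q5 via lambda: add q1.
From q1 via lambda: add q7.
From q7 via lambda: add q0, q9.
From q9 via lambda: add q2.
From q2 via lambda: add q4.
No new states can be added; the closed set is {q0, q1, q2, q4, q5, q7, q9}.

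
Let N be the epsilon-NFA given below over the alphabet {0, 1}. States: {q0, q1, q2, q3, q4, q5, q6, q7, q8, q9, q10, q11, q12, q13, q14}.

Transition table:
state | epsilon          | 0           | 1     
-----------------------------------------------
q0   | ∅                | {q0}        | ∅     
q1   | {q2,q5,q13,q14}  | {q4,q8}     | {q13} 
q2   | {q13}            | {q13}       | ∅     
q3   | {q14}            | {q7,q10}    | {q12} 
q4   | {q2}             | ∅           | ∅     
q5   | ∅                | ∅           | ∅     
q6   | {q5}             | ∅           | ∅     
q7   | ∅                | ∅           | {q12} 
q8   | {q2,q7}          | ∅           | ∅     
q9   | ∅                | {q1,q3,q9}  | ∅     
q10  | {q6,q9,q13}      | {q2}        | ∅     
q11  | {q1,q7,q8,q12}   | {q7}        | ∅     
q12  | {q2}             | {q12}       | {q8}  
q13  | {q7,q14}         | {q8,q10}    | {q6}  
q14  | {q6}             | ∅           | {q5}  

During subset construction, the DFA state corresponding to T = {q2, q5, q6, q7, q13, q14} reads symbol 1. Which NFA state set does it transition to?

q7 on 1 → {q12}.
q13 on 1 → {q6}.
q14 on 1 → {q5}.
No 1-transition from q2, q5, q6.
Union after reading 1: {q5, q6, q12}.
Now take the epsilon-closure:
From q12 via epsilon: add q2.
From q2 via epsilon: add q13.
From q13 via epsilon: add q7, q14.
No new states can be added; the closed set is {q2, q5, q6, q7, q12, q13, q14}.

{q2, q5, q6, q7, q12, q13, q14}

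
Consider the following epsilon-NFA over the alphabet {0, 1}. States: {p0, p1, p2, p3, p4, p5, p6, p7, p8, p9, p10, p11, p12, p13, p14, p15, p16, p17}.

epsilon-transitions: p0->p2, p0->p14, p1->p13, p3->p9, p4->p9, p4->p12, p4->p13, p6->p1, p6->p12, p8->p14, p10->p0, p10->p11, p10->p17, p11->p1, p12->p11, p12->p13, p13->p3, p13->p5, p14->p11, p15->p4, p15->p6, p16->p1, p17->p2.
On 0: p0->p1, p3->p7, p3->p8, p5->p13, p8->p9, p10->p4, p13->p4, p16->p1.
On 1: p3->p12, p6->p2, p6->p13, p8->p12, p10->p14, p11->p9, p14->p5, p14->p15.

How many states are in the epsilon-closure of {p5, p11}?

Start with {p5, p11}.
From p11 via epsilon: add p1.
From p1 via epsilon: add p13.
From p13 via epsilon: add p3.
From p3 via epsilon: add p9.
epsilon-closure = {p1, p3, p5, p9, p11, p13}, which has 6 states.

6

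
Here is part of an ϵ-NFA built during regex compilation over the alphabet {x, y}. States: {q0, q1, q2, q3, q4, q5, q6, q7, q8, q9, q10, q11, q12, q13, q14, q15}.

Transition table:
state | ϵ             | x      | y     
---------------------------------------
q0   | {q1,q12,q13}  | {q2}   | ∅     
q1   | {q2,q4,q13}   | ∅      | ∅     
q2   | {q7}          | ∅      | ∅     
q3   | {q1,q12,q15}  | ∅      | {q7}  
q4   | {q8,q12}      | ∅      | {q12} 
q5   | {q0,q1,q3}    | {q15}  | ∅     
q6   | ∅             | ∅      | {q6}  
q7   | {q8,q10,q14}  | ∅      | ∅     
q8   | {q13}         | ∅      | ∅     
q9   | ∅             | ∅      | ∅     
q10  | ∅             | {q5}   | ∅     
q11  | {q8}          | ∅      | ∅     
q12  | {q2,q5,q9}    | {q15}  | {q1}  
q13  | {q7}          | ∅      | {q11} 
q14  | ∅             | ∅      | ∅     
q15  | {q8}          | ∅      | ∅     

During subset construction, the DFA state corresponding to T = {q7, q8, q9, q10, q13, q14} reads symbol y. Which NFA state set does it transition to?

q13 on y → {q11}.
No y-transition from q7, q8, q9, q10, q14.
Union after reading y: {q11}.
Now take the ϵ-closure:
From q11 via ϵ: add q8.
From q8 via ϵ: add q13.
From q13 via ϵ: add q7.
From q7 via ϵ: add q10, q14.
No new states can be added; the closed set is {q7, q8, q10, q11, q13, q14}.

{q7, q8, q10, q11, q13, q14}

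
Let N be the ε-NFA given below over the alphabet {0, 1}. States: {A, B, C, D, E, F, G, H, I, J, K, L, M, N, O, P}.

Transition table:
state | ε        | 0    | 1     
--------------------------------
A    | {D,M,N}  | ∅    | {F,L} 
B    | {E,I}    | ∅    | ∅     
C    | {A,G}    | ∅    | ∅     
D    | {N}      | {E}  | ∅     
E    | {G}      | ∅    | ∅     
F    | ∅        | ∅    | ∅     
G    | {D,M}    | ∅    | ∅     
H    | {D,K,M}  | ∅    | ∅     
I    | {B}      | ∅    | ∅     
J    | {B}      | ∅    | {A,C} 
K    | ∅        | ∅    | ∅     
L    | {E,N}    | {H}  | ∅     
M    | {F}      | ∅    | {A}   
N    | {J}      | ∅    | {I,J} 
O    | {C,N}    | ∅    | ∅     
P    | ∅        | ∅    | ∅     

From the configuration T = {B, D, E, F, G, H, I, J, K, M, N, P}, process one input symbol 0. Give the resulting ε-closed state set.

D on 0 → {E}.
No 0-transition from B, E, F, G, H, I, J, K, M, N, P.
Union after reading 0: {E}.
Now take the ε-closure:
From E via ε: add G.
From G via ε: add D, M.
From D via ε: add N.
From M via ε: add F.
From N via ε: add J.
From J via ε: add B.
From B via ε: add I.
No new states can be added; the closed set is {B, D, E, F, G, I, J, M, N}.

{B, D, E, F, G, I, J, M, N}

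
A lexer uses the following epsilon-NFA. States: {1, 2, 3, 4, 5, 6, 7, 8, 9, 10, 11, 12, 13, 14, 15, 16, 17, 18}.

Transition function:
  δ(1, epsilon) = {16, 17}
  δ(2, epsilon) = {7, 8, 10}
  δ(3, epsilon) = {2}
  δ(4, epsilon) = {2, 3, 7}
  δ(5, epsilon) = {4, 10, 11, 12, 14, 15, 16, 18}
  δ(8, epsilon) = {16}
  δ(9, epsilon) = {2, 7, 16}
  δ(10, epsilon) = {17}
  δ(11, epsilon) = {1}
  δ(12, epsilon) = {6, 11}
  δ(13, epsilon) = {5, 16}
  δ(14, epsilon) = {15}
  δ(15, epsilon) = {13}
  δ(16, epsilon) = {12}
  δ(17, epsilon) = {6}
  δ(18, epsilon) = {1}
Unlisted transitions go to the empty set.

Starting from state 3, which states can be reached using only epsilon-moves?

Start with {3}.
From 3 via epsilon: add 2.
From 2 via epsilon: add 7, 8, 10.
From 8 via epsilon: add 16.
From 10 via epsilon: add 17.
From 16 via epsilon: add 12.
From 17 via epsilon: add 6.
From 12 via epsilon: add 11.
From 11 via epsilon: add 1.
No new states can be added; the closed set is {1, 2, 3, 6, 7, 8, 10, 11, 12, 16, 17}.

{1, 2, 3, 6, 7, 8, 10, 11, 12, 16, 17}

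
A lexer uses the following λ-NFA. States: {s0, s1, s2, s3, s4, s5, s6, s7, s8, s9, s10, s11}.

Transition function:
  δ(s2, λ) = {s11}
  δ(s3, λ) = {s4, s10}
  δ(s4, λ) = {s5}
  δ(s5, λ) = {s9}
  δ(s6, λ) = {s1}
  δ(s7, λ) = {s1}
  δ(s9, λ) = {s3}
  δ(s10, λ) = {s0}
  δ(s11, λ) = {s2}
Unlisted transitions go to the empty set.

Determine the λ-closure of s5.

Start with {s5}.
From s5 via λ: add s9.
From s9 via λ: add s3.
From s3 via λ: add s4, s10.
From s10 via λ: add s0.
No new states can be added; the closed set is {s0, s3, s4, s5, s9, s10}.

{s0, s3, s4, s5, s9, s10}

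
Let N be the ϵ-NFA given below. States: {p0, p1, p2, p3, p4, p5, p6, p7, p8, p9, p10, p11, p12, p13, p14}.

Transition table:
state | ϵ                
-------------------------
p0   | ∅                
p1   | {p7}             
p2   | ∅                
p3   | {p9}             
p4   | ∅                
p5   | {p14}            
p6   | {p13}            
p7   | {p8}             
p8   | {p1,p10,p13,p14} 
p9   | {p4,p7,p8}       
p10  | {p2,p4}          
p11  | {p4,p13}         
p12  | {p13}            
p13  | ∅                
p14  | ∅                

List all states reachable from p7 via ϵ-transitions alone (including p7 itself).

Start with {p7}.
From p7 via ϵ: add p8.
From p8 via ϵ: add p1, p10, p13, p14.
From p10 via ϵ: add p2, p4.
No new states can be added; the closed set is {p1, p2, p4, p7, p8, p10, p13, p14}.

{p1, p2, p4, p7, p8, p10, p13, p14}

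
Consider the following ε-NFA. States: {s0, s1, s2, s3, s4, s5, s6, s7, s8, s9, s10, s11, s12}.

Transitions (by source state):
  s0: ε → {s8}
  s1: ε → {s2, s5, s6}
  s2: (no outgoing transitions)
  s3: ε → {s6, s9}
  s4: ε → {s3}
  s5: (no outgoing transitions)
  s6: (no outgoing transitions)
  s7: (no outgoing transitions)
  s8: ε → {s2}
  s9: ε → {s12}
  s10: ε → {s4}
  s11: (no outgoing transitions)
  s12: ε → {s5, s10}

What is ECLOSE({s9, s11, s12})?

Start with {s9, s11, s12}.
From s12 via ε: add s5, s10.
From s10 via ε: add s4.
From s4 via ε: add s3.
From s3 via ε: add s6.
No new states can be added; the closed set is {s3, s4, s5, s6, s9, s10, s11, s12}.

{s3, s4, s5, s6, s9, s10, s11, s12}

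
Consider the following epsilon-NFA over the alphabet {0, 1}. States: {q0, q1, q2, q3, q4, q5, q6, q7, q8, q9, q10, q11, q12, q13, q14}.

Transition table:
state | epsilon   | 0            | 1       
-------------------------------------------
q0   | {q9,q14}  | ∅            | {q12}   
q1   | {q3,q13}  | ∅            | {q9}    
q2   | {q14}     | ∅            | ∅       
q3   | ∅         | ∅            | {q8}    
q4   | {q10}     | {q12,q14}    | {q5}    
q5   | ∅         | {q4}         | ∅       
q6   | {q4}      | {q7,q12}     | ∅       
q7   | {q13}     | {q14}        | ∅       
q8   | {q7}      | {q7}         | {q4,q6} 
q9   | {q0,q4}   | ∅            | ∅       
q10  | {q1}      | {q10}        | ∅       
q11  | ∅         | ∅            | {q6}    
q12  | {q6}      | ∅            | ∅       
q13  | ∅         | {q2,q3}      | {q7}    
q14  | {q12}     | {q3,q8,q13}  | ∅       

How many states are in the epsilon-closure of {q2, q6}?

9

Start with {q2, q6}.
From q2 via epsilon: add q14.
From q6 via epsilon: add q4.
From q4 via epsilon: add q10.
From q14 via epsilon: add q12.
From q10 via epsilon: add q1.
From q1 via epsilon: add q3, q13.
epsilon-closure = {q1, q2, q3, q4, q6, q10, q12, q13, q14}, which has 9 states.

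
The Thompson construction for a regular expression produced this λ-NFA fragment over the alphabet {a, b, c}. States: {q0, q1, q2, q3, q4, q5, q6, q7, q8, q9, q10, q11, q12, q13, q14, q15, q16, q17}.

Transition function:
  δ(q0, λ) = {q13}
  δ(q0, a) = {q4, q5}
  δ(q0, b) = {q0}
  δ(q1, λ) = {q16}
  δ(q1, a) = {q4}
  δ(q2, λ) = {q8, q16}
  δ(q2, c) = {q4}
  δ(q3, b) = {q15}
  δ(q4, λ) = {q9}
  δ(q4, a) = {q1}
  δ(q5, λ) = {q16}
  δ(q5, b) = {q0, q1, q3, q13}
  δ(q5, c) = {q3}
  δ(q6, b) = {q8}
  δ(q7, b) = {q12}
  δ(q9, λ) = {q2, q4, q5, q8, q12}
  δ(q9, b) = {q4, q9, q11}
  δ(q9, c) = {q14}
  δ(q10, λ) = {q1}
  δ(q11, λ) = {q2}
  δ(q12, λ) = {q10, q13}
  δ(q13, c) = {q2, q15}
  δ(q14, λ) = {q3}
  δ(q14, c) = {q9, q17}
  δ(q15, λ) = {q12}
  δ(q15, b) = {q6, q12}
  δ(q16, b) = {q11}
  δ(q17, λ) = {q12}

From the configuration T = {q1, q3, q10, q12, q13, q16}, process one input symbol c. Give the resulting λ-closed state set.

{q1, q2, q8, q10, q12, q13, q15, q16}

q13 on c → {q2, q15}.
No c-transition from q1, q3, q10, q12, q16.
Union after reading c: {q2, q15}.
Now take the λ-closure:
From q2 via λ: add q8, q16.
From q15 via λ: add q12.
From q12 via λ: add q10, q13.
From q10 via λ: add q1.
No new states can be added; the closed set is {q1, q2, q8, q10, q12, q13, q15, q16}.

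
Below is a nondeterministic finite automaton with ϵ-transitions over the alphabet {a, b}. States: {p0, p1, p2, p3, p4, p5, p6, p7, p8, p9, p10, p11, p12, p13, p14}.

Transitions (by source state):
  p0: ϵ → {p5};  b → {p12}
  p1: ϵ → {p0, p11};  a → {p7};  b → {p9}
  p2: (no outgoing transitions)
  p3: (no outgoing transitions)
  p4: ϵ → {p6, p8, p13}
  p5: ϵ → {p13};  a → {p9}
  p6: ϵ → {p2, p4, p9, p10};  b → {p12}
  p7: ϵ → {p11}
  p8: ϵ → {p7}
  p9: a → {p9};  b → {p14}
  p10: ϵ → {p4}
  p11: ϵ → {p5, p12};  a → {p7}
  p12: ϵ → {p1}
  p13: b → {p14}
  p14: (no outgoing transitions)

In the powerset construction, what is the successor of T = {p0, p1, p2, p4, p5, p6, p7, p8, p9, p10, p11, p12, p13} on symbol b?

{p0, p1, p5, p9, p11, p12, p13, p14}

p0 on b → {p12}.
p1 on b → {p9}.
p6 on b → {p12}.
p9 on b → {p14}.
p13 on b → {p14}.
No b-transition from p2, p4, p5, p7, p8, p10, p11, p12.
Union after reading b: {p9, p12, p14}.
Now take the ϵ-closure:
From p12 via ϵ: add p1.
From p1 via ϵ: add p0, p11.
From p0 via ϵ: add p5.
From p5 via ϵ: add p13.
No new states can be added; the closed set is {p0, p1, p5, p9, p11, p12, p13, p14}.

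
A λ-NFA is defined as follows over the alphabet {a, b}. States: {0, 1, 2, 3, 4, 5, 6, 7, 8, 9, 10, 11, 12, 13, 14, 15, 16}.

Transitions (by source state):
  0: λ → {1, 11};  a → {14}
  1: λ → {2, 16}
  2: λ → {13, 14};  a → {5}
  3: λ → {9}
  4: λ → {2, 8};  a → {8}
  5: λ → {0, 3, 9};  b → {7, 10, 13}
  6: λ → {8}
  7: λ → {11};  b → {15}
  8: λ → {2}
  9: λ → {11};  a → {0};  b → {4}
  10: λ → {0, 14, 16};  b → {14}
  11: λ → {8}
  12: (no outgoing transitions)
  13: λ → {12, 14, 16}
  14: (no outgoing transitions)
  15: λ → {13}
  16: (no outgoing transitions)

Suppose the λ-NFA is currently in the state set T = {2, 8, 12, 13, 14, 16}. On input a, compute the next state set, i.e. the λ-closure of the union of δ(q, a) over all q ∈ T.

{0, 1, 2, 3, 5, 8, 9, 11, 12, 13, 14, 16}

2 on a → {5}.
No a-transition from 8, 12, 13, 14, 16.
Union after reading a: {5}.
Now take the λ-closure:
From 5 via λ: add 0, 3, 9.
From 0 via λ: add 1, 11.
From 1 via λ: add 2, 16.
From 11 via λ: add 8.
From 2 via λ: add 13, 14.
From 13 via λ: add 12.
No new states can be added; the closed set is {0, 1, 2, 3, 5, 8, 9, 11, 12, 13, 14, 16}.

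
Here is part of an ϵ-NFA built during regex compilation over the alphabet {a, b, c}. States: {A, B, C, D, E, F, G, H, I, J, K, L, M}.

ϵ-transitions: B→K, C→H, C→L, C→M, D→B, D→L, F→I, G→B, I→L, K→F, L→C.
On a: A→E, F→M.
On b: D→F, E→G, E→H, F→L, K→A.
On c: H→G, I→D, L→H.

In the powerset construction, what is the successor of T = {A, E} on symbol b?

E on b → {G, H}.
No b-transition from A.
Union after reading b: {G, H}.
Now take the ϵ-closure:
From G via ϵ: add B.
From B via ϵ: add K.
From K via ϵ: add F.
From F via ϵ: add I.
From I via ϵ: add L.
From L via ϵ: add C.
From C via ϵ: add M.
No new states can be added; the closed set is {B, C, F, G, H, I, K, L, M}.

{B, C, F, G, H, I, K, L, M}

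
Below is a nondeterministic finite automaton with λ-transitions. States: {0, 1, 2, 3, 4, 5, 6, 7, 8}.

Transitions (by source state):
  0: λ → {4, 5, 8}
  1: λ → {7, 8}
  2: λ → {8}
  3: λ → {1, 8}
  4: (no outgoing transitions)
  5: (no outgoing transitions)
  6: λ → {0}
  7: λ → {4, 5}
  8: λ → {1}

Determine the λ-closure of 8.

{1, 4, 5, 7, 8}

Start with {8}.
From 8 via λ: add 1.
From 1 via λ: add 7.
From 7 via λ: add 4, 5.
No new states can be added; the closed set is {1, 4, 5, 7, 8}.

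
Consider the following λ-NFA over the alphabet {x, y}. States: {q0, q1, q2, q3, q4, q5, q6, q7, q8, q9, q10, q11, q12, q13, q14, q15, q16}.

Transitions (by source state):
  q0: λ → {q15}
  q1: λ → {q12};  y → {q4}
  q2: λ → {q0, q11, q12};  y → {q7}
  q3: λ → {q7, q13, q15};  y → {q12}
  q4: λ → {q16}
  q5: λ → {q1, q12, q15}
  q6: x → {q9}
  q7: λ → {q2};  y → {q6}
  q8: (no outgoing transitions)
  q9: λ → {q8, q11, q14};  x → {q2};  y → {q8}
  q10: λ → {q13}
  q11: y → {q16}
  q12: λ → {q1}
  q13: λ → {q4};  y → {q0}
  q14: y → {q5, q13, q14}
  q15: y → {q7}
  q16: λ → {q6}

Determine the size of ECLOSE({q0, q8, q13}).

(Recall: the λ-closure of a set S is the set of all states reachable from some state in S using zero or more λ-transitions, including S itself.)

Start with {q0, q8, q13}.
From q0 via λ: add q15.
From q13 via λ: add q4.
From q4 via λ: add q16.
From q16 via λ: add q6.
λ-closure = {q0, q4, q6, q8, q13, q15, q16}, which has 7 states.

7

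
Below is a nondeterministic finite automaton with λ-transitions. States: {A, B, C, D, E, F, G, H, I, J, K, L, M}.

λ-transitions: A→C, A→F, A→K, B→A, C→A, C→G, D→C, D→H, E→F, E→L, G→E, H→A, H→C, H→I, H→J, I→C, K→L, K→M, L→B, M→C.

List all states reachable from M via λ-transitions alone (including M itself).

Start with {M}.
From M via λ: add C.
From C via λ: add A, G.
From A via λ: add F, K.
From G via λ: add E.
From E via λ: add L.
From L via λ: add B.
No new states can be added; the closed set is {A, B, C, E, F, G, K, L, M}.

{A, B, C, E, F, G, K, L, M}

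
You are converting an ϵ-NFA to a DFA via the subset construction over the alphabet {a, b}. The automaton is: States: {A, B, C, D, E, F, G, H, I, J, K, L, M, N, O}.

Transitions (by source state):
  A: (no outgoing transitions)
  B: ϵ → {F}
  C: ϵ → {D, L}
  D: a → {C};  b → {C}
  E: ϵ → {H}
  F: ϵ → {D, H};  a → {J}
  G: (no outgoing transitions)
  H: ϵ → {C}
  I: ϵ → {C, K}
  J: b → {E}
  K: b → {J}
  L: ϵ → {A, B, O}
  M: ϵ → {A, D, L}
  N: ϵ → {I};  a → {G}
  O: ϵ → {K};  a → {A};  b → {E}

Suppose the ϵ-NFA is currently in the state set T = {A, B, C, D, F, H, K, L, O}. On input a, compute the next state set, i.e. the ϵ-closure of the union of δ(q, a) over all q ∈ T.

{A, B, C, D, F, H, J, K, L, O}

D on a → {C}.
F on a → {J}.
O on a → {A}.
No a-transition from A, B, C, H, K, L.
Union after reading a: {A, C, J}.
Now take the ϵ-closure:
From C via ϵ: add D, L.
From L via ϵ: add B, O.
From B via ϵ: add F.
From O via ϵ: add K.
From F via ϵ: add H.
No new states can be added; the closed set is {A, B, C, D, F, H, J, K, L, O}.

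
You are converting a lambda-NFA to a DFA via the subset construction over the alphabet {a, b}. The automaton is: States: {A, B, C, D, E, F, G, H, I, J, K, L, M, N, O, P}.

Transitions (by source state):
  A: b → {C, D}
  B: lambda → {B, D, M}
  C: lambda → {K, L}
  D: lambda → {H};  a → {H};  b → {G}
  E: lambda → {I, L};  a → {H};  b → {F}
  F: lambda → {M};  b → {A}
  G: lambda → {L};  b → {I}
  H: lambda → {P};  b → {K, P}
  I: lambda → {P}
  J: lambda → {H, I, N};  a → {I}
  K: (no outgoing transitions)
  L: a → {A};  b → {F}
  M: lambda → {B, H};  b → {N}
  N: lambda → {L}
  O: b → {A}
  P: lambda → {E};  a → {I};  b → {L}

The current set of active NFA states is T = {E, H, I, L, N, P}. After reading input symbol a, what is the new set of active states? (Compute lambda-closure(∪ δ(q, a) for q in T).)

{A, E, H, I, L, P}

E on a → {H}.
L on a → {A}.
P on a → {I}.
No a-transition from H, I, N.
Union after reading a: {A, H, I}.
Now take the lambda-closure:
From H via lambda: add P.
From P via lambda: add E.
From E via lambda: add L.
No new states can be added; the closed set is {A, E, H, I, L, P}.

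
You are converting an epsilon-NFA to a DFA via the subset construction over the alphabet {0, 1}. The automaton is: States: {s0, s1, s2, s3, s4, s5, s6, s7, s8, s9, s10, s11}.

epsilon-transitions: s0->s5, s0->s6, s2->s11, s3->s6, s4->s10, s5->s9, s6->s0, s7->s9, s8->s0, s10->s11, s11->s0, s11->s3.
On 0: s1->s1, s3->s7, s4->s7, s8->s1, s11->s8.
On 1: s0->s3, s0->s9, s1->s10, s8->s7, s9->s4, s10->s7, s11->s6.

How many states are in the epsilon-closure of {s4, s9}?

8

Start with {s4, s9}.
From s4 via epsilon: add s10.
From s10 via epsilon: add s11.
From s11 via epsilon: add s0, s3.
From s0 via epsilon: add s5, s6.
epsilon-closure = {s0, s3, s4, s5, s6, s9, s10, s11}, which has 8 states.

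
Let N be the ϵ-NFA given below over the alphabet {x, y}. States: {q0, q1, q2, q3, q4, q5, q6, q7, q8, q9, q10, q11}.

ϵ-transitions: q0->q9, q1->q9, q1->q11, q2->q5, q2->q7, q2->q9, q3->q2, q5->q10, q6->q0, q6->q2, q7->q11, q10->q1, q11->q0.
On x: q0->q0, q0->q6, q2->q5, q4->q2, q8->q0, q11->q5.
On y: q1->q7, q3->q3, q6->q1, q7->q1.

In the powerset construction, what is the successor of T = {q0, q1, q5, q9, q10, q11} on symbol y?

{q0, q7, q9, q11}

q1 on y → {q7}.
No y-transition from q0, q5, q9, q10, q11.
Union after reading y: {q7}.
Now take the ϵ-closure:
From q7 via ϵ: add q11.
From q11 via ϵ: add q0.
From q0 via ϵ: add q9.
No new states can be added; the closed set is {q0, q7, q9, q11}.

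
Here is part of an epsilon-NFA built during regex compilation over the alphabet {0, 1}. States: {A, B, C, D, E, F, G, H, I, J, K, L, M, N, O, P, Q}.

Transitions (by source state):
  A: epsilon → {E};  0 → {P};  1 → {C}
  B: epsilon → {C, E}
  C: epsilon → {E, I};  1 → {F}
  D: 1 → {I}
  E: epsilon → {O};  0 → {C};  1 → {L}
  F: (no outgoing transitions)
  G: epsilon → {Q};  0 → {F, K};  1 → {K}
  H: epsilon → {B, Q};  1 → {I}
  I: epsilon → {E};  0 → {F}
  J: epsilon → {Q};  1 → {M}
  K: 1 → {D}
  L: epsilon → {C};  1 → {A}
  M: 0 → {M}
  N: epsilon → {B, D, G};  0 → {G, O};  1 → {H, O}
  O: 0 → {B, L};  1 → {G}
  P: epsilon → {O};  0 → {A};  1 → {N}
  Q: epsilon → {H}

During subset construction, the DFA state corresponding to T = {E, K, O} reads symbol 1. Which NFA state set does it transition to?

{B, C, D, E, G, H, I, L, O, Q}

E on 1 → {L}.
K on 1 → {D}.
O on 1 → {G}.
Union after reading 1: {D, G, L}.
Now take the epsilon-closure:
From G via epsilon: add Q.
From L via epsilon: add C.
From C via epsilon: add E, I.
From Q via epsilon: add H.
From E via epsilon: add O.
From H via epsilon: add B.
No new states can be added; the closed set is {B, C, D, E, G, H, I, L, O, Q}.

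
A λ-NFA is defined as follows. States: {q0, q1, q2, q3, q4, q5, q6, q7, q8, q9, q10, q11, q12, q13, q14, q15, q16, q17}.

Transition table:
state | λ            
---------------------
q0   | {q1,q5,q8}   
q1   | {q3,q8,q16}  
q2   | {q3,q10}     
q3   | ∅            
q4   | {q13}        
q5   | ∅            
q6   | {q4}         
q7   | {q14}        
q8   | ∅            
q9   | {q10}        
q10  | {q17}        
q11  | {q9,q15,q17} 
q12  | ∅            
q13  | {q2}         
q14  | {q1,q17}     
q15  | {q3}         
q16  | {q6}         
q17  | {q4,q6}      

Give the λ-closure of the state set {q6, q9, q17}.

{q2, q3, q4, q6, q9, q10, q13, q17}

Start with {q6, q9, q17}.
From q6 via λ: add q4.
From q9 via λ: add q10.
From q4 via λ: add q13.
From q13 via λ: add q2.
From q2 via λ: add q3.
No new states can be added; the closed set is {q2, q3, q4, q6, q9, q10, q13, q17}.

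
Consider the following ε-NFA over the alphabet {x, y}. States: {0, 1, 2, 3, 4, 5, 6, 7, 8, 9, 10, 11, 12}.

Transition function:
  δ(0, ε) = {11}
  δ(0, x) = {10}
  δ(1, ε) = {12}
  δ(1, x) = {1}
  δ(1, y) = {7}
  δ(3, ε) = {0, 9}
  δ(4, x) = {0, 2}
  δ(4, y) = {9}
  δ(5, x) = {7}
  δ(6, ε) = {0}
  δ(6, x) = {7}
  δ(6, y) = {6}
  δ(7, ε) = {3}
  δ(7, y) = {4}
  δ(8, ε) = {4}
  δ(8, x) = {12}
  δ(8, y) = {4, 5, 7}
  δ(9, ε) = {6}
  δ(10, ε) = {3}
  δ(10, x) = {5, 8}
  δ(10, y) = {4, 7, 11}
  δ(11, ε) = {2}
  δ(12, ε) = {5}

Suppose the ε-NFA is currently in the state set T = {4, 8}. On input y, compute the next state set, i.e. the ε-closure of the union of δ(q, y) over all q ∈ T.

4 on y → {9}.
8 on y → {4, 5, 7}.
Union after reading y: {4, 5, 7, 9}.
Now take the ε-closure:
From 7 via ε: add 3.
From 9 via ε: add 6.
From 3 via ε: add 0.
From 0 via ε: add 11.
From 11 via ε: add 2.
No new states can be added; the closed set is {0, 2, 3, 4, 5, 6, 7, 9, 11}.

{0, 2, 3, 4, 5, 6, 7, 9, 11}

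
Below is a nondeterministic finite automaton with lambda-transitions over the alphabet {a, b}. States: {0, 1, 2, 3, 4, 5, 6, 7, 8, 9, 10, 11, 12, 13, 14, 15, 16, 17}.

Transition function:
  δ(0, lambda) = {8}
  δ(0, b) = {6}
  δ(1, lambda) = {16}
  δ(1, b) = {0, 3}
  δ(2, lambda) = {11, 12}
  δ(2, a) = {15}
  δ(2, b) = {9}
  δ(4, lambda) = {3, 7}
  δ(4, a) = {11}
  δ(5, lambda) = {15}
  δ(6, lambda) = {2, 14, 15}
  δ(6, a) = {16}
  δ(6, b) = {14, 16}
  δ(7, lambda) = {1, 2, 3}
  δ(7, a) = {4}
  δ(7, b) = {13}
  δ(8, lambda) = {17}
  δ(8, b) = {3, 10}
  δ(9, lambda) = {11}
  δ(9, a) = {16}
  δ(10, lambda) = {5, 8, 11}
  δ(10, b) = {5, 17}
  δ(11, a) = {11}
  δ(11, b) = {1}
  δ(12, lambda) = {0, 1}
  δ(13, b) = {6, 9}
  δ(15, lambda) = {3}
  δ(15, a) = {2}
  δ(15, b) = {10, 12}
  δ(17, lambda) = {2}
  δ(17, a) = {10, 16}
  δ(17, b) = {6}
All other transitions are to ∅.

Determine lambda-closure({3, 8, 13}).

{0, 1, 2, 3, 8, 11, 12, 13, 16, 17}

Start with {3, 8, 13}.
From 8 via lambda: add 17.
From 17 via lambda: add 2.
From 2 via lambda: add 11, 12.
From 12 via lambda: add 0, 1.
From 1 via lambda: add 16.
No new states can be added; the closed set is {0, 1, 2, 3, 8, 11, 12, 13, 16, 17}.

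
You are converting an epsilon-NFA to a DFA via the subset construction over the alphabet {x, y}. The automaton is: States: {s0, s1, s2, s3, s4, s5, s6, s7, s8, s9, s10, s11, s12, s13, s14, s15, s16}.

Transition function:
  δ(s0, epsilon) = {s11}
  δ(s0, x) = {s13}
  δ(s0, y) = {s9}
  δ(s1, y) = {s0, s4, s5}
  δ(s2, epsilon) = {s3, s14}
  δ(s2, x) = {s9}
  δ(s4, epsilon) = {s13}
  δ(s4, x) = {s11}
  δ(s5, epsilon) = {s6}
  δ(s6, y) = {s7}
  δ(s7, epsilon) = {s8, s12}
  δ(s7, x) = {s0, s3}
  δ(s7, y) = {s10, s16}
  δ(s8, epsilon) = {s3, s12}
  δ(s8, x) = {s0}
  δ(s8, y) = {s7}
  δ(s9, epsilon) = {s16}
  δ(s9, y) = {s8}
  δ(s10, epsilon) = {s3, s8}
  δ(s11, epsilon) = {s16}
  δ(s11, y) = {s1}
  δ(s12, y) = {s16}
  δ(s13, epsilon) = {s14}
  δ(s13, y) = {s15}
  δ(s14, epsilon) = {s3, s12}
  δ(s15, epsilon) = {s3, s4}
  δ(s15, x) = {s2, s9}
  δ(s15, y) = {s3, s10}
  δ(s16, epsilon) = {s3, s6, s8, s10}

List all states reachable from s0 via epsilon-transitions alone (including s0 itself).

Start with {s0}.
From s0 via epsilon: add s11.
From s11 via epsilon: add s16.
From s16 via epsilon: add s3, s6, s8, s10.
From s8 via epsilon: add s12.
No new states can be added; the closed set is {s0, s3, s6, s8, s10, s11, s12, s16}.

{s0, s3, s6, s8, s10, s11, s12, s16}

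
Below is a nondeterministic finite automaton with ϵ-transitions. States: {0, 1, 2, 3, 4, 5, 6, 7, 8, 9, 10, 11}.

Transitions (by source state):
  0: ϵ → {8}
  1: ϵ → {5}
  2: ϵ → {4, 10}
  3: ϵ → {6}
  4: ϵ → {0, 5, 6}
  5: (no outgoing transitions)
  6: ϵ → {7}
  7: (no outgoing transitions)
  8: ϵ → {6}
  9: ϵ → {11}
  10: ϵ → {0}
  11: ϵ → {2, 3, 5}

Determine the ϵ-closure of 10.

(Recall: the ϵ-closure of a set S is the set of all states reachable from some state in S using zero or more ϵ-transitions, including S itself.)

{0, 6, 7, 8, 10}

Start with {10}.
From 10 via ϵ: add 0.
From 0 via ϵ: add 8.
From 8 via ϵ: add 6.
From 6 via ϵ: add 7.
No new states can be added; the closed set is {0, 6, 7, 8, 10}.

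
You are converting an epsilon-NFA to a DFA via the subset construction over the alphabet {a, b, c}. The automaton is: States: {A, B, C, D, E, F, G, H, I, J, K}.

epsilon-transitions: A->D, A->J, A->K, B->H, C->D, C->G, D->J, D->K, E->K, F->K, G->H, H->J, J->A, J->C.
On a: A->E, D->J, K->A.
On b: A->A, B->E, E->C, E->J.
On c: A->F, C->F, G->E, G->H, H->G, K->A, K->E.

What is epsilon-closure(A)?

{A, C, D, G, H, J, K}

Start with {A}.
From A via epsilon: add D, J, K.
From J via epsilon: add C.
From C via epsilon: add G.
From G via epsilon: add H.
No new states can be added; the closed set is {A, C, D, G, H, J, K}.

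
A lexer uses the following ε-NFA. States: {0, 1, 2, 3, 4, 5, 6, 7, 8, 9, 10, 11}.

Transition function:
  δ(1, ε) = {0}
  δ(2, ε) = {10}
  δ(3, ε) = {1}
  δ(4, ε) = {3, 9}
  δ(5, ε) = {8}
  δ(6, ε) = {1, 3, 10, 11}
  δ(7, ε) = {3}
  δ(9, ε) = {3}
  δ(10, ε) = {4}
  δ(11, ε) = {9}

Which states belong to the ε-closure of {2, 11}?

Start with {2, 11}.
From 2 via ε: add 10.
From 11 via ε: add 9.
From 9 via ε: add 3.
From 10 via ε: add 4.
From 3 via ε: add 1.
From 1 via ε: add 0.
No new states can be added; the closed set is {0, 1, 2, 3, 4, 9, 10, 11}.

{0, 1, 2, 3, 4, 9, 10, 11}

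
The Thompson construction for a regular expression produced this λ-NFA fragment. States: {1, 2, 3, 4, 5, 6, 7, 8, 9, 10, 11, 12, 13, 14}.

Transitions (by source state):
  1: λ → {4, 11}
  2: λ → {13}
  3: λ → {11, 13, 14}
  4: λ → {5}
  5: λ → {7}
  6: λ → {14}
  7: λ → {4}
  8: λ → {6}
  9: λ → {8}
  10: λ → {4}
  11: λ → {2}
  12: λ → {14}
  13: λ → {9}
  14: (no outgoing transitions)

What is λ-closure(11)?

Start with {11}.
From 11 via λ: add 2.
From 2 via λ: add 13.
From 13 via λ: add 9.
From 9 via λ: add 8.
From 8 via λ: add 6.
From 6 via λ: add 14.
No new states can be added; the closed set is {2, 6, 8, 9, 11, 13, 14}.

{2, 6, 8, 9, 11, 13, 14}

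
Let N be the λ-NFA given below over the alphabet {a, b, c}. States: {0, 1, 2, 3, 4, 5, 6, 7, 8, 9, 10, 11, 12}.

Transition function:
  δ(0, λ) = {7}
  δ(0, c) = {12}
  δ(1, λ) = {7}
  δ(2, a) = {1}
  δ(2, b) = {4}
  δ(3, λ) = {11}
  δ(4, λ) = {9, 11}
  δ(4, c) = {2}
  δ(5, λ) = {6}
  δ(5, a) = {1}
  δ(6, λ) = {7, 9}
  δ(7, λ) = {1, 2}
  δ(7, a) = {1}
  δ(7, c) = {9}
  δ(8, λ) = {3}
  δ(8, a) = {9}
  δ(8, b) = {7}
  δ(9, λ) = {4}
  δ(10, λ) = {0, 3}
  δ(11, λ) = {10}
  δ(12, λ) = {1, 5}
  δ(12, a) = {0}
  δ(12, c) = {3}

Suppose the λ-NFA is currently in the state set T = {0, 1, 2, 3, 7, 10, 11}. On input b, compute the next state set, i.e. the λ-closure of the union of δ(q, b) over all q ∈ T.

2 on b → {4}.
No b-transition from 0, 1, 3, 7, 10, 11.
Union after reading b: {4}.
Now take the λ-closure:
From 4 via λ: add 9, 11.
From 11 via λ: add 10.
From 10 via λ: add 0, 3.
From 0 via λ: add 7.
From 7 via λ: add 1, 2.
No new states can be added; the closed set is {0, 1, 2, 3, 4, 7, 9, 10, 11}.

{0, 1, 2, 3, 4, 7, 9, 10, 11}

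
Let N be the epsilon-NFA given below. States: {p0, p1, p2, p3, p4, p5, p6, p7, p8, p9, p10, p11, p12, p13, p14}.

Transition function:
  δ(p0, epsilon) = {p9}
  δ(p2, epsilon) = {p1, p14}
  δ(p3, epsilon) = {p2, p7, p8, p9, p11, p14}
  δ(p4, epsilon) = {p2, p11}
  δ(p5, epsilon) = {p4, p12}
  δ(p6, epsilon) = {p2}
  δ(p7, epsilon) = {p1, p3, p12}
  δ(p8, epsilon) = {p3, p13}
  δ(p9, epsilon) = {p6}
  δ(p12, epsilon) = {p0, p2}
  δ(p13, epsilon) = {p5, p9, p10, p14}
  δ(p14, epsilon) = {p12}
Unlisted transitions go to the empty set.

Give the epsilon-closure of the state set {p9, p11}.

{p0, p1, p2, p6, p9, p11, p12, p14}

Start with {p9, p11}.
From p9 via epsilon: add p6.
From p6 via epsilon: add p2.
From p2 via epsilon: add p1, p14.
From p14 via epsilon: add p12.
From p12 via epsilon: add p0.
No new states can be added; the closed set is {p0, p1, p2, p6, p9, p11, p12, p14}.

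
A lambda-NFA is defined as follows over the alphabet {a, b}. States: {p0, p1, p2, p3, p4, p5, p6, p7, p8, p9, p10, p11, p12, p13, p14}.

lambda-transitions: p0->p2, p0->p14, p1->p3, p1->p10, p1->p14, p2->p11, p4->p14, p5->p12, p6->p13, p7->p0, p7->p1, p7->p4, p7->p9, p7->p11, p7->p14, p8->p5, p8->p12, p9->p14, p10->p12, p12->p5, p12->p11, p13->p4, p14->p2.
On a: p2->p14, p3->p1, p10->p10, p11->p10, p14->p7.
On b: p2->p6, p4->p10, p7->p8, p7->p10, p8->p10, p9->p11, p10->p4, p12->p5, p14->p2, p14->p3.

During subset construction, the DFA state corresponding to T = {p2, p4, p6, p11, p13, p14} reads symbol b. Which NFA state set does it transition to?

{p2, p3, p4, p5, p6, p10, p11, p12, p13, p14}

p2 on b → {p6}.
p4 on b → {p10}.
p14 on b → {p2, p3}.
No b-transition from p6, p11, p13.
Union after reading b: {p2, p3, p6, p10}.
Now take the lambda-closure:
From p2 via lambda: add p11.
From p6 via lambda: add p13.
From p10 via lambda: add p12.
From p12 via lambda: add p5.
From p13 via lambda: add p4.
From p4 via lambda: add p14.
No new states can be added; the closed set is {p2, p3, p4, p5, p6, p10, p11, p12, p13, p14}.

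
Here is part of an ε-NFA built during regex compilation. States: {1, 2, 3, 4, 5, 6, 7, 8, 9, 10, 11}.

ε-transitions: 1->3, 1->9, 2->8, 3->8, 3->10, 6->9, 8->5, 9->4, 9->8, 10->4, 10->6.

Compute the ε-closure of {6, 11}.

{4, 5, 6, 8, 9, 11}

Start with {6, 11}.
From 6 via ε: add 9.
From 9 via ε: add 4, 8.
From 8 via ε: add 5.
No new states can be added; the closed set is {4, 5, 6, 8, 9, 11}.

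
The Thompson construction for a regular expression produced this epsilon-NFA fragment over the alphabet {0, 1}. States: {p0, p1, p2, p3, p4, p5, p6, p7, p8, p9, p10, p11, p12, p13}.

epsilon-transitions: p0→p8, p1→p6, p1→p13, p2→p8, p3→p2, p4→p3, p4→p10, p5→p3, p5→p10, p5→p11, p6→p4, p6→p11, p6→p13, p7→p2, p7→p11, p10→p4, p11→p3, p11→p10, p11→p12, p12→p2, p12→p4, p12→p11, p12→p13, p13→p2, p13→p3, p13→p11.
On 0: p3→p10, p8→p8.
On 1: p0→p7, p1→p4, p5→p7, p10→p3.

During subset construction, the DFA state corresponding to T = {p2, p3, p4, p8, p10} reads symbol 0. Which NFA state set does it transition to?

p3 on 0 → {p10}.
p8 on 0 → {p8}.
No 0-transition from p2, p4, p10.
Union after reading 0: {p8, p10}.
Now take the epsilon-closure:
From p10 via epsilon: add p4.
From p4 via epsilon: add p3.
From p3 via epsilon: add p2.
No new states can be added; the closed set is {p2, p3, p4, p8, p10}.

{p2, p3, p4, p8, p10}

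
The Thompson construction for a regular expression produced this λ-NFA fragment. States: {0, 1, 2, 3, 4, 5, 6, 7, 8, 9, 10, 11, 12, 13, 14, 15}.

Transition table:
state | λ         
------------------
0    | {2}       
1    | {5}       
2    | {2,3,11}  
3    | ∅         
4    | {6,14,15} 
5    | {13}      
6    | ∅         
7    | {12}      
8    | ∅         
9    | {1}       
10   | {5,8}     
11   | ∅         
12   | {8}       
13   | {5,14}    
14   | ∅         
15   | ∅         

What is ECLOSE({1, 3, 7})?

Start with {1, 3, 7}.
From 1 via λ: add 5.
From 7 via λ: add 12.
From 5 via λ: add 13.
From 12 via λ: add 8.
From 13 via λ: add 14.
No new states can be added; the closed set is {1, 3, 5, 7, 8, 12, 13, 14}.

{1, 3, 5, 7, 8, 12, 13, 14}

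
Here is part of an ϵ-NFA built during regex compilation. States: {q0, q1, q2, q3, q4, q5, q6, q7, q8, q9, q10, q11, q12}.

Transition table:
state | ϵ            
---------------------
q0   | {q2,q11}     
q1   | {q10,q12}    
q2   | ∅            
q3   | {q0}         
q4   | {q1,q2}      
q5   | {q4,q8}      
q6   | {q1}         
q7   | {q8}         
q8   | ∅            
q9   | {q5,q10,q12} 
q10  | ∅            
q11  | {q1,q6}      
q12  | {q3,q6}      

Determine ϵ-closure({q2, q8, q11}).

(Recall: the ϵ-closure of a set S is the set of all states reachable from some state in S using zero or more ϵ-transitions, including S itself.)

Start with {q2, q8, q11}.
From q11 via ϵ: add q1, q6.
From q1 via ϵ: add q10, q12.
From q12 via ϵ: add q3.
From q3 via ϵ: add q0.
No new states can be added; the closed set is {q0, q1, q2, q3, q6, q8, q10, q11, q12}.

{q0, q1, q2, q3, q6, q8, q10, q11, q12}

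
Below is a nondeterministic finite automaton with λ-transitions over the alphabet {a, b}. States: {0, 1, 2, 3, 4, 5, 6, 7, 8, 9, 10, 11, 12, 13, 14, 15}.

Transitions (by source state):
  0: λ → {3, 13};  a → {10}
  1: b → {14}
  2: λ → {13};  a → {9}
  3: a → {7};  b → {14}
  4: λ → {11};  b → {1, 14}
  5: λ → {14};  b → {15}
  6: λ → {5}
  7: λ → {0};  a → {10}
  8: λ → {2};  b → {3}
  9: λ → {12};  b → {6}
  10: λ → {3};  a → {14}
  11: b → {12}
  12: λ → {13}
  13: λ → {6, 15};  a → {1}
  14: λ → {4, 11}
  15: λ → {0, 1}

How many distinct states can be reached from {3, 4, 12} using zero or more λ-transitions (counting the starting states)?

11

Start with {3, 4, 12}.
From 4 via λ: add 11.
From 12 via λ: add 13.
From 13 via λ: add 6, 15.
From 6 via λ: add 5.
From 15 via λ: add 0, 1.
From 5 via λ: add 14.
λ-closure = {0, 1, 3, 4, 5, 6, 11, 12, 13, 14, 15}, which has 11 states.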